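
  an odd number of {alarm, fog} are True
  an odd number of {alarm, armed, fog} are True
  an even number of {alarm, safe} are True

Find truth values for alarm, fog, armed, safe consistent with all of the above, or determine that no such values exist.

alarm = False; fog = True; armed = False; safe = False

{alarm, fog}: 1 true → odd ✓
{alarm, armed, fog}: 1 true → odd ✓
{alarm, safe}: 0 true → even ✓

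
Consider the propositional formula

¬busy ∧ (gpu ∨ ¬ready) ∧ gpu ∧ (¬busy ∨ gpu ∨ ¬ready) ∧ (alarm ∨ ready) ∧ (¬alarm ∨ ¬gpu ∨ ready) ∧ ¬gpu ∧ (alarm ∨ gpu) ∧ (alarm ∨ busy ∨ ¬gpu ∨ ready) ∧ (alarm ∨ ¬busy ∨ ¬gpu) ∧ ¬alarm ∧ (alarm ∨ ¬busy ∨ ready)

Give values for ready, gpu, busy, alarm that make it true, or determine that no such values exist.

Case gpu = True:
  Clause (¬gpu) is falsified — contradiction.
Case gpu = False:
  Clause (gpu) is falsified — contradiction.
Both cases fail, so the formula is unsatisfiable.

UNSATISFIABLE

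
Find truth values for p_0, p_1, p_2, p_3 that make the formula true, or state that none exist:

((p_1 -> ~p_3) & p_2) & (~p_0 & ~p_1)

p_0 = False, p_1 = False, p_2 = True, p_3 = False

  (p_1 -> ~p_3) & p_2 = True
    p_1 -> ~p_3 = True
      ~p_3 = True
  ~p_0 & ~p_1 = True
    ~p_0 = True
    ~p_1 = True
Both conjuncts True, so the formula holds.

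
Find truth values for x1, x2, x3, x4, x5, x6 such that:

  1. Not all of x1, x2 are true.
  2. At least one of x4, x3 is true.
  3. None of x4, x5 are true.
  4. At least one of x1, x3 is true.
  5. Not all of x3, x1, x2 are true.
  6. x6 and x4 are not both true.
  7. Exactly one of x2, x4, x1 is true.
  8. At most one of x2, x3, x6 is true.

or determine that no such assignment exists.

x1 = True, x2 = False, x3 = True, x4 = False, x5 = False, x6 = False

  (1) {x1, x2}: 1/2 true — not all ✓
  (2) {x4, x3}: 1 true — at least one ✓
  (3) {x4, x5}: 0 true — none ✓
  (4) {x1, x3}: 2 true — at least one ✓
  (5) {x3, x1, x2}: 2/3 true — not all ✓
  (6) x6=F, x4=F — not both ✓
  (7) {x2, x4, x1}: 1 true — exactly one ✓
  (8) {x2, x3, x6}: 1 true — at most one ✓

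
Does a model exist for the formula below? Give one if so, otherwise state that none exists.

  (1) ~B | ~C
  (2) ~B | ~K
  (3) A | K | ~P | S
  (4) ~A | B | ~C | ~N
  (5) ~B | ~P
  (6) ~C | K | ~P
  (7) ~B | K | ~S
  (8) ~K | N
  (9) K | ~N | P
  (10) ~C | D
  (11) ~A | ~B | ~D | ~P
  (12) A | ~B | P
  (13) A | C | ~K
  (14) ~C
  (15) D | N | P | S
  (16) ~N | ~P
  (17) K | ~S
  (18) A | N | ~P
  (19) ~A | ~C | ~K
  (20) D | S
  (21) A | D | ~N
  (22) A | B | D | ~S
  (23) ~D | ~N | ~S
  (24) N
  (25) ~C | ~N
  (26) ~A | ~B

S = False; B = False; N = True; P = False; K = True; A = True; D = True; C = False

Unit clause (~C) forces C = False.
Unit clause (N) forces N = True.
In (~N | ~P) only ~P is left, so P = False.
In (K | ~N | P) only K is left, so K = True.
In (A | C | ~K) only A is left, so A = True.
In (~A | ~B) only ~B is left, so B = False.
Set S = False.
  then (D | S) forces D = True.
All clauses satisfied.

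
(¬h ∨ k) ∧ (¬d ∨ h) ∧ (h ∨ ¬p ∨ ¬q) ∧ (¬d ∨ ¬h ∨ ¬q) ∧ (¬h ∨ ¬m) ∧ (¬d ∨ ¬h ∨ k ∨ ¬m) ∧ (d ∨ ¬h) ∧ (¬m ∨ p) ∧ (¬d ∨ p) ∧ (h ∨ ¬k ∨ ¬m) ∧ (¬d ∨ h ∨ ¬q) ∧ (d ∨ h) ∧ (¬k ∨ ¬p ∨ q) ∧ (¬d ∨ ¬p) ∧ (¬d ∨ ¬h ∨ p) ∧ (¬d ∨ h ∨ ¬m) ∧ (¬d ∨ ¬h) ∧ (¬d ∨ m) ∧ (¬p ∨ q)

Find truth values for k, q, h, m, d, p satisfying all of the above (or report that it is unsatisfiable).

Case d = True:
  (¬d ∨ h) forces h = True.
  Clause (¬d ∨ ¬h) is falsified — contradiction.
Case d = False:
  (d ∨ ¬h) forces h = False.
  Clause (d ∨ h) is falsified — contradiction.
Both cases fail, so the formula is unsatisfiable.

Unsatisfiable — no assignment works.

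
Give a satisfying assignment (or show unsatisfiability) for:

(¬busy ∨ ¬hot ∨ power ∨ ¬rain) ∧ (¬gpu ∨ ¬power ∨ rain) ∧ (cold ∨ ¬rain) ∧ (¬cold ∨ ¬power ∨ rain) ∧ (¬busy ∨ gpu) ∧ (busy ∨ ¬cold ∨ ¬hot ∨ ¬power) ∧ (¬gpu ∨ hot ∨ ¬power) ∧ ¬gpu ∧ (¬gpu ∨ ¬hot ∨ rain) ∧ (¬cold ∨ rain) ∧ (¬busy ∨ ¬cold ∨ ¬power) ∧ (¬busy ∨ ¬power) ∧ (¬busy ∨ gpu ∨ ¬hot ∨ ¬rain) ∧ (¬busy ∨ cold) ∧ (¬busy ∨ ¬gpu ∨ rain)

Unit clause (¬gpu) forces gpu = False.
In (¬busy ∨ gpu) only ¬busy is left, so busy = False.
Set cold = False.
  then (cold ∨ ¬rain) forces rain = False.
Set power = False.
Set hot = True.
All clauses satisfied.

cold = False, busy = False, gpu = False, rain = False, power = False, hot = True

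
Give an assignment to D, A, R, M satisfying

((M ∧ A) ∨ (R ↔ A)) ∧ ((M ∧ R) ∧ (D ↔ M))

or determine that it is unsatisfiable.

D = True; A = True; R = True; M = True

  (M ∧ A) ∨ (R ↔ A) = True
    M ∧ A = True
    R ↔ A = True
  (M ∧ R) ∧ (D ↔ M) = True
    M ∧ R = True
    D ↔ M = True
Both conjuncts True, so the formula holds.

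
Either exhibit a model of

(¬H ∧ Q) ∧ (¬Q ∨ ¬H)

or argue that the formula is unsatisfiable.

H=F, Q=T

  ¬H ∧ Q = True
    ¬H = True
  ¬Q ∨ ¬H = True
    ¬Q = False
    ¬H = True
Both conjuncts True, so the formula holds.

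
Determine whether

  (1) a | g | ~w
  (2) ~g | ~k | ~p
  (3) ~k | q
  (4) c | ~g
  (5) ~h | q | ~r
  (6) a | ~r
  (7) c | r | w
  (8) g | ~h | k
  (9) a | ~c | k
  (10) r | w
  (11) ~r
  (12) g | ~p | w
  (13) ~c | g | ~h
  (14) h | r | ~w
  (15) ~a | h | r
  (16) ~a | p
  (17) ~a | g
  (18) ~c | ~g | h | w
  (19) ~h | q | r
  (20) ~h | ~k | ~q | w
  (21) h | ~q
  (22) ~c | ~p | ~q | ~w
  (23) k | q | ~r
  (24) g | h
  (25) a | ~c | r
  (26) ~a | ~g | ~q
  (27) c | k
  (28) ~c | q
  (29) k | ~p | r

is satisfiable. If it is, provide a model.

Case a = True:
  (~r) forces r = False.
  (r | w) forces w = True.
  (h | r | ~w) forces h = True.
  (~a | p) forces p = True.
  (~a | g) forces g = True.
  (~g | ~k | ~p) forces k = False.
  Clause (k | ~p | r) is falsified — contradiction.
Case a = False:
  (a | ~r) forces r = False.
  (r | w) forces w = True.
  (a | g | ~w) forces g = True.
  (c | ~g) forces c = True.
  Clause (a | ~c | r) is falsified — contradiction.
Both cases fail, so the formula is unsatisfiable.

The formula is unsatisfiable.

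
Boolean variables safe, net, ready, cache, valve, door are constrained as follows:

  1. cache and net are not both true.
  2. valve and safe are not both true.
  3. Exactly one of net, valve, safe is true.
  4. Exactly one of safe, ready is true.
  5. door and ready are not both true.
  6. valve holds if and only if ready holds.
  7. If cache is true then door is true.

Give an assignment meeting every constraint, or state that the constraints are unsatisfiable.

safe = True, net = False, ready = False, cache = False, valve = False, door = True

  (1) cache=F, net=F — not both ✓
  (2) valve=F, safe=T — not both ✓
  (3) {net, valve, safe}: 1 true — exactly one ✓
  (4) {safe, ready}: 1 true — exactly one ✓
  (5) door=T, ready=F — not both ✓
  (6) valve=F, ready=F — same ✓
  (7) cache=F ⇒ door: vacuous ✓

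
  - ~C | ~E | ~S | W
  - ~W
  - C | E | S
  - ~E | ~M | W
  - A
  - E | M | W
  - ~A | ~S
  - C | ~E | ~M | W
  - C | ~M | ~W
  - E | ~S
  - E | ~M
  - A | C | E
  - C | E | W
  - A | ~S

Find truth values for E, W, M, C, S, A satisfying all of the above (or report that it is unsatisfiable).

Unit clause (~W) forces W = False.
Unit clause (A) forces A = True.
In (~A | ~S) only ~S is left, so S = False.
Try E = False:
  (C | E | S) forces C = True.
  (E | M | W) forces M = True.
  clause (E | ~M) is falsified — backtrack.
So E = True.
  then (~E | ~M | W) forces M = False.
Set C = False.
All clauses satisfied.

E=T, W=F, M=F, C=F, S=F, A=T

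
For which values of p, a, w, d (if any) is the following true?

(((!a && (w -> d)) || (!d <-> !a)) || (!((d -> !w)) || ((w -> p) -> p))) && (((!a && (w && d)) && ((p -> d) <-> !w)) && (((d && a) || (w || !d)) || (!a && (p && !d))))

The formula is unsatisfiable.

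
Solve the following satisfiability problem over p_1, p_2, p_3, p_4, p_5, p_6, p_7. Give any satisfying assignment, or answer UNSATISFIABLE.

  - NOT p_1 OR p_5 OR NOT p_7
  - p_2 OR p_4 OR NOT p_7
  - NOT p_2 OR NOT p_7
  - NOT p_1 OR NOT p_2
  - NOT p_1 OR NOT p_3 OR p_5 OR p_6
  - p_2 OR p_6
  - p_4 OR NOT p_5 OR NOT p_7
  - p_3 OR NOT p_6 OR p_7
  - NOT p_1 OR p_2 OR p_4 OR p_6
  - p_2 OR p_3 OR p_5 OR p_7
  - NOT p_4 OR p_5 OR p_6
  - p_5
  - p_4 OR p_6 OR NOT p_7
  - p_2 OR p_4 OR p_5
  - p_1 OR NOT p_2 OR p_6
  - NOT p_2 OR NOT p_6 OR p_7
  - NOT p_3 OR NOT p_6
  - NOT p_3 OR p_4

p_1 = True; p_2 = False; p_3 = False; p_4 = True; p_5 = True; p_6 = True; p_7 = True

Unit clause (p_5) forces p_5 = True.
Set p_1 = True.
  then (NOT p_1 OR NOT p_2) forces p_2 = False.
  then (p_2 OR p_6) forces p_6 = True.
  then (NOT p_3 OR NOT p_6) forces p_3 = False.
  then (p_3 OR NOT p_6 OR p_7) forces p_7 = True.
  then (p_2 OR p_4 OR NOT p_7) forces p_4 = True.
All clauses satisfied.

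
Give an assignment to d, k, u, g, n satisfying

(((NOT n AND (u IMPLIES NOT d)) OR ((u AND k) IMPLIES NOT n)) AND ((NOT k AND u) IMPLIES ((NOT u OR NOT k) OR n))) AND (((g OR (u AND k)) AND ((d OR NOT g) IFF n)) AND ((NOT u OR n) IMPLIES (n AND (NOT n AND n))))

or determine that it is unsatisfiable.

d: False, k: False, u: True, g: True, n: False

  ((NOT n AND (u IMPLIES NOT d)) OR ((u AND k) IMPLIES NOT n)) AND ((NOT k AND u) IMPLIES ((NOT u OR NOT k) OR n)) = True
    (NOT n AND (u IMPLIES NOT d)) OR ((u AND k) IMPLIES NOT n) = True
      NOT n AND (u IMPLIES NOT d) = True
        NOT n = True
        u IMPLIES NOT d = True
          NOT d = True
      (u AND k) IMPLIES NOT n = True
        u AND k = False
        NOT n = True
    (NOT k AND u) IMPLIES ((NOT u OR NOT k) OR n) = True
      NOT k AND u = True
        NOT k = True
      (NOT u OR NOT k) OR n = True
        NOT u OR NOT k = True
          NOT u = False
          NOT k = True
  ((g OR (u AND k)) AND ((d OR NOT g) IFF n)) AND ((NOT u OR n) IMPLIES (n AND (NOT n AND n))) = True
    (g OR (u AND k)) AND ((d OR NOT g) IFF n) = True
      g OR (u AND k) = True
        u AND k = False
      (d OR NOT g) IFF n = True
        d OR NOT g = False
          NOT g = False
    (NOT u OR n) IMPLIES (n AND (NOT n AND n)) = True
      NOT u OR n = False
        NOT u = False
      n AND (NOT n AND n) = False
        NOT n AND n = False
          NOT n = True
Both conjuncts True, so the formula holds.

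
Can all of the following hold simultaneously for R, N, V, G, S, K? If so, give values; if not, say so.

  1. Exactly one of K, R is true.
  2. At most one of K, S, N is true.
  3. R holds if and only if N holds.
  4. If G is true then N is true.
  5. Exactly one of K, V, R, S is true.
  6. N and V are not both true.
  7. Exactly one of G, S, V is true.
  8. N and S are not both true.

R=T, N=T, V=F, G=T, S=F, K=F

  (1) {K, R}: 1 true — exactly one ✓
  (2) {K, S, N}: 1 true — at most one ✓
  (3) R=T, N=T — same ✓
  (4) G=T ⇒ N: T ✓
  (5) {K, V, R, S}: 1 true — exactly one ✓
  (6) N=T, V=F — not both ✓
  (7) {G, S, V}: 1 true — exactly one ✓
  (8) N=T, S=F — not both ✓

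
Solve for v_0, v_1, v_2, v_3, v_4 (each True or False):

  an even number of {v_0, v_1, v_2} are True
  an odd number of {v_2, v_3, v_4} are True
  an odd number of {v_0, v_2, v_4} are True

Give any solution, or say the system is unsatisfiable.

v_0 = True, v_1 = False, v_2 = True, v_3 = True, v_4 = True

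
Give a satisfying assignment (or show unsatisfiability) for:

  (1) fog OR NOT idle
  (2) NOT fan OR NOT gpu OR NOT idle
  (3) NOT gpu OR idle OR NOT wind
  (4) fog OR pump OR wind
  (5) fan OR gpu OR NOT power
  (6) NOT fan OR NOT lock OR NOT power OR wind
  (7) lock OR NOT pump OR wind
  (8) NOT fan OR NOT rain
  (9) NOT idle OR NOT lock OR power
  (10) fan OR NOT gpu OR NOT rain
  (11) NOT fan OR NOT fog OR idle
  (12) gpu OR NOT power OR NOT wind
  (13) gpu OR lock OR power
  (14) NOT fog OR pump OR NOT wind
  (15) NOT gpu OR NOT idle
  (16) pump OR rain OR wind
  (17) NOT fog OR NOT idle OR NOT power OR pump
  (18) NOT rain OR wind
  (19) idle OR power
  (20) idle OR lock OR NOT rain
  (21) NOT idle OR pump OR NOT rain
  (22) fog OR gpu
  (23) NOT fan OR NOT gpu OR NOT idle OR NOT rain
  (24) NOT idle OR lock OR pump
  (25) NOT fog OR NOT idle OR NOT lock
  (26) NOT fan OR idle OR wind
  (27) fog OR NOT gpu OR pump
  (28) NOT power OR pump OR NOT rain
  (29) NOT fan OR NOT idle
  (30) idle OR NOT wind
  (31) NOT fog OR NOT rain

fan = False; gpu = True; lock = True; rain = False; fog = False; wind = False; power = True; idle = False; pump = True

Set fan = False.
Try gpu = False:
  (fan OR gpu OR NOT power) forces power = False.
  (gpu OR lock OR power) forces lock = True.
  (NOT idle OR NOT lock OR power) forces idle = False.
  clause (idle OR power) is falsified — backtrack.
So gpu = True.
  then (fan OR NOT gpu OR NOT rain) forces rain = False.
  then (NOT gpu OR NOT idle) forces idle = False.
  then (idle OR power) forces power = True.
  then (idle OR NOT wind) forces wind = False.
  then (pump OR rain OR wind) forces pump = True.
  then (lock OR NOT pump OR wind) forces lock = True.
Set fog = False.
All clauses satisfied.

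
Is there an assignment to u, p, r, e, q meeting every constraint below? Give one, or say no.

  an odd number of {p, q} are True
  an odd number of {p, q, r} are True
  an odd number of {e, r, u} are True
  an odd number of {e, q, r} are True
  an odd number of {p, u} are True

u = False, p = True, r = False, e = True, q = False

{p, q}: 1 true → odd ✓
{p, q, r}: 1 true → odd ✓
{e, r, u}: 1 true → odd ✓
{e, q, r}: 1 true → odd ✓
{p, u}: 1 true → odd ✓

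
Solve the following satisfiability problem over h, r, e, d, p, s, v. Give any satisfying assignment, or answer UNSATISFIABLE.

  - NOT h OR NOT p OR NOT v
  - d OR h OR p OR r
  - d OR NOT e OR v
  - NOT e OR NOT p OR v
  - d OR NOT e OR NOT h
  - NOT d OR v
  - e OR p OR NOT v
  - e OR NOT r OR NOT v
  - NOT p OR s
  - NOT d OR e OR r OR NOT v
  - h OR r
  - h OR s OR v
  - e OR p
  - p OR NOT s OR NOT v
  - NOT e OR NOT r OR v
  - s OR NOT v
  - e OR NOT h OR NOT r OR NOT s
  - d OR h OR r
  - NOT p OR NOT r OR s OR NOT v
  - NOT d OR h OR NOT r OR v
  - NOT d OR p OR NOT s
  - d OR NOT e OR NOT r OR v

Set h = False.
  then (h OR r) forces r = True.
Set e = False.
  then (e OR NOT r OR NOT v) forces v = False.
  then (h OR s OR v) forces s = True.
  then (e OR p) forces p = True.
  then (NOT d OR h OR NOT r OR v) forces d = False.
All clauses satisfied.

h = False, r = True, e = False, d = False, p = True, s = True, v = False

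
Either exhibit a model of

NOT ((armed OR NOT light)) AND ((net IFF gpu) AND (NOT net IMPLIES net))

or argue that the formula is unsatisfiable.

gpu=T, net=T, armed=F, light=T

  NOT ((armed OR NOT light)) = True
    armed OR NOT light = False
      NOT light = False
  (net IFF gpu) AND (NOT net IMPLIES net) = True
    net IFF gpu = True
    NOT net IMPLIES net = True
      NOT net = False
Both conjuncts True, so the formula holds.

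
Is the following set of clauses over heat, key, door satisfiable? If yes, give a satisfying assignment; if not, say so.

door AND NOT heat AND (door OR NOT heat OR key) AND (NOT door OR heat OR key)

Unit clause (door) forces door = True.
Unit clause (NOT heat) forces heat = False.
In (NOT door OR heat OR key) only key is left, so key = True.
Check each clause:
  (door): door holds.
  (NOT heat): NOT heat holds.
  (door OR NOT heat OR key): door holds.
  (NOT door OR heat OR key): key holds.
All clauses satisfied.

heat = False; key = True; door = True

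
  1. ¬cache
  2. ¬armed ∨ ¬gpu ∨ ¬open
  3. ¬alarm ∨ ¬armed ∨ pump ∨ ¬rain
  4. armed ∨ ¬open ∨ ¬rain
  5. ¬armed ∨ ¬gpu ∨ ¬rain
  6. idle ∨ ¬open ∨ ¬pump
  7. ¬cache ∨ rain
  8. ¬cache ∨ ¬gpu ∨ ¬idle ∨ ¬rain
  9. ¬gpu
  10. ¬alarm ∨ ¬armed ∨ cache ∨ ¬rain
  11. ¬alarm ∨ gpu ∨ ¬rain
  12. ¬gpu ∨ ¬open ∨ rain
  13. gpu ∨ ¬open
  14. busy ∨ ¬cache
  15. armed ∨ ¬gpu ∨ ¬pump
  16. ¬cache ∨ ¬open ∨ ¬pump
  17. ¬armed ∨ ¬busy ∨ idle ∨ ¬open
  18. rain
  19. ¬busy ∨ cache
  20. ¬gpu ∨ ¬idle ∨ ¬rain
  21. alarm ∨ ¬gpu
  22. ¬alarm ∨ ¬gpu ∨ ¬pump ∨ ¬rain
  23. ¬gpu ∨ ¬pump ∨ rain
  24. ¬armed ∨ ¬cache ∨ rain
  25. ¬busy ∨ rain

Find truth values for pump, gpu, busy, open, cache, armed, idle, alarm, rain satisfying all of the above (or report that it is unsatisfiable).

Unit clause (¬cache) forces cache = False.
Unit clause (¬gpu) forces gpu = False.
In (gpu ∨ ¬open) only ¬open is left, so open = False.
Unit clause (rain) forces rain = True.
In (¬busy ∨ cache) only ¬busy is left, so busy = False.
In (¬alarm ∨ gpu ∨ ¬rain) only ¬alarm is left, so alarm = False.
Set pump = True.
Set armed = True.
Set idle = True.
All clauses satisfied.

pump = True; gpu = False; busy = False; open = False; cache = False; armed = True; idle = True; alarm = False; rain = True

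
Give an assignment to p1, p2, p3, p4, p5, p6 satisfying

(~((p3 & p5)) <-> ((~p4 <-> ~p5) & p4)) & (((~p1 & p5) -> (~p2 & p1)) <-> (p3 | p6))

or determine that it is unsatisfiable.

p1 = True, p2 = True, p3 = False, p4 = True, p5 = True, p6 = True

  ~((p3 & p5)) <-> ((~p4 <-> ~p5) & p4) = True
    ~((p3 & p5)) = True
      p3 & p5 = False
    (~p4 <-> ~p5) & p4 = True
      ~p4 <-> ~p5 = True
        ~p4 = False
        ~p5 = False
  ((~p1 & p5) -> (~p2 & p1)) <-> (p3 | p6) = True
    (~p1 & p5) -> (~p2 & p1) = True
      ~p1 & p5 = False
        ~p1 = False
      ~p2 & p1 = False
        ~p2 = False
    p3 | p6 = True
Both conjuncts True, so the formula holds.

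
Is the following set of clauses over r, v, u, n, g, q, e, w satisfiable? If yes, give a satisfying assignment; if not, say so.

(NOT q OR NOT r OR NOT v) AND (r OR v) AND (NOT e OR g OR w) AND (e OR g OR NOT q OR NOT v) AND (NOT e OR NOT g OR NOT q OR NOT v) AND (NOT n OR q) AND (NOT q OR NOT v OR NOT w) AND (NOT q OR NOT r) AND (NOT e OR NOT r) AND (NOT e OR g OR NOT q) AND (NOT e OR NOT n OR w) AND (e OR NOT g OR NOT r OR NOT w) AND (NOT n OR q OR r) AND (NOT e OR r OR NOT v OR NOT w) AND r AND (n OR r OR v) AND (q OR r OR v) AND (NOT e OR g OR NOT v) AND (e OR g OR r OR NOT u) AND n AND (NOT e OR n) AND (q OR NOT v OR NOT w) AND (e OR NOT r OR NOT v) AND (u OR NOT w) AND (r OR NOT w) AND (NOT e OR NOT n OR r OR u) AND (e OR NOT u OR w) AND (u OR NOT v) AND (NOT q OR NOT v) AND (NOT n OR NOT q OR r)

The formula is unsatisfiable.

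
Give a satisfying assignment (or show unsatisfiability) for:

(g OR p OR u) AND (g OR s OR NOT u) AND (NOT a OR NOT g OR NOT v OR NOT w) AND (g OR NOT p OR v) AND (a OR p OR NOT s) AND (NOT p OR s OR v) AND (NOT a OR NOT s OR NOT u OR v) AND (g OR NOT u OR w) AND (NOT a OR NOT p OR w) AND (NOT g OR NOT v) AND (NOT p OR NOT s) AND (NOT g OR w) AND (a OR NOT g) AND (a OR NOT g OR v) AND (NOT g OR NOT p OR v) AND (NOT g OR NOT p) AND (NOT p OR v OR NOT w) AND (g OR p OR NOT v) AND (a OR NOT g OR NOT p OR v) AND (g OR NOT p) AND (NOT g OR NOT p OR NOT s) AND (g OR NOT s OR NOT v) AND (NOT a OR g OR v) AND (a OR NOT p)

p: False, s: False, a: True, w: True, g: True, v: False, u: False

Try p = True:
  (NOT p OR NOT s) forces s = False.
  (NOT p OR s OR v) forces v = True.
  (NOT g OR NOT v) forces g = False.
  clause (g OR NOT p) is falsified — backtrack.
So p = False.
Set s = False.
Try a = False:
  (a OR NOT g) forces g = False.
  (g OR p OR u) forces u = True.
  clause (g OR s OR NOT u) is falsified — backtrack.
So a = True.
Set w = True.
Try g = False:
  (g OR p OR u) forces u = True.
  clause (g OR s OR NOT u) is falsified — backtrack.
So g = True.
  then (NOT a OR NOT g OR NOT v OR NOT w) forces v = False.
Set u = False.
All clauses satisfied.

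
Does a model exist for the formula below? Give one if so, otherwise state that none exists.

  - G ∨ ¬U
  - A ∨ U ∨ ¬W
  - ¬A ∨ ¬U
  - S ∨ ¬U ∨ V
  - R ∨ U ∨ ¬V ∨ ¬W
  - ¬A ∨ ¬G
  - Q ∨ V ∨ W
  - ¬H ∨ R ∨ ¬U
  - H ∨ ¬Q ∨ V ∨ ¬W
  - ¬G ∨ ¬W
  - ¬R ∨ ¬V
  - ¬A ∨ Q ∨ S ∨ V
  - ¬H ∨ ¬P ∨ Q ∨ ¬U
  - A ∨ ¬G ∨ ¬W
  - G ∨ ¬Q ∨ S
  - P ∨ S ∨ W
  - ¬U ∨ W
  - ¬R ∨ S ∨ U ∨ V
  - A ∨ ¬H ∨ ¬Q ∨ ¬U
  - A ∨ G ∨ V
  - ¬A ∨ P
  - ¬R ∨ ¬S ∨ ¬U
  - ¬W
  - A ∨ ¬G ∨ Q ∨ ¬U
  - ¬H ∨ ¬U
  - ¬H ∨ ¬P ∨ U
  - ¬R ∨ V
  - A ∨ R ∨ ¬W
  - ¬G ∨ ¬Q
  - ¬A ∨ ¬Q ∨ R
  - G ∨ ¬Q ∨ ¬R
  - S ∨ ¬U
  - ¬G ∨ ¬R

Unit clause (¬W) forces W = False.
In (¬U ∨ W) only ¬U is left, so U = False.
Set P = False.
  then (P ∨ S ∨ W) forces S = True.
  then (¬A ∨ P) forces A = False.
Set G = False.
  then (A ∨ G ∨ V) forces V = True.
  then (¬R ∨ ¬V) forces R = False.
Set H = False.
Set Q = False.
All clauses satisfied.

P: False, U: False, G: False, R: False, S: True, V: True, W: False, H: False, A: False, Q: False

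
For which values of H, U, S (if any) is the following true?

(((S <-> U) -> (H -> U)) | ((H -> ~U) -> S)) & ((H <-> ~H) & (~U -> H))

UNSATISFIABLE

The conjunct H <-> ~H is unsatisfiable on its own:
  H=F: evaluates to False.
  H=T: evaluates to False.
So the whole conjunction is unsatisfiable.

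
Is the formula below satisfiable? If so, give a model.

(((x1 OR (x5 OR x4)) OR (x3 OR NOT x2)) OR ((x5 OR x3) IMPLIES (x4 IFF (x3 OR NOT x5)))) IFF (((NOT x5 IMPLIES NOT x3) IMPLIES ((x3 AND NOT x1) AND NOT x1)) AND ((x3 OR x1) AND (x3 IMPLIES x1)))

x1 = True; x2 = True; x3 = True; x4 = True; x5 = False

  (((x1 OR (x5 OR x4)) OR (x3 OR NOT x2)) OR ((x5 OR x3) IMPLIES (x4 IFF (x3 OR NOT x5)))) IFF (((NOT x5 IMPLIES NOT x3) IMPLIES ((x3 AND NOT x1) AND NOT x1)) AND ((x3 OR x1) AND (x3 IMPLIES x1))) = True
    ((x1 OR (x5 OR x4)) OR (x3 OR NOT x2)) OR ((x5 OR x3) IMPLIES (x4 IFF (x3 OR NOT x5))) = True
      (x1 OR (x5 OR x4)) OR (x3 OR NOT x2) = True
        x1 OR (x5 OR x4) = True
          x5 OR x4 = True
        x3 OR NOT x2 = True
          NOT x2 = False
      (x5 OR x3) IMPLIES (x4 IFF (x3 OR NOT x5)) = True
        x5 OR x3 = True
        x4 IFF (x3 OR NOT x5) = True
          x3 OR NOT x5 = True
            NOT x5 = True
    ((NOT x5 IMPLIES NOT x3) IMPLIES ((x3 AND NOT x1) AND NOT x1)) AND ((x3 OR x1) AND (x3 IMPLIES x1)) = True
      (NOT x5 IMPLIES NOT x3) IMPLIES ((x3 AND NOT x1) AND NOT x1) = True
        NOT x5 IMPLIES NOT x3 = False
          NOT x5 = True
          NOT x3 = False
        (x3 AND NOT x1) AND NOT x1 = False
          x3 AND NOT x1 = False
            NOT x1 = False
          NOT x1 = False
      (x3 OR x1) AND (x3 IMPLIES x1) = True
        x3 OR x1 = True
        x3 IMPLIES x1 = True
The formula evaluates to True.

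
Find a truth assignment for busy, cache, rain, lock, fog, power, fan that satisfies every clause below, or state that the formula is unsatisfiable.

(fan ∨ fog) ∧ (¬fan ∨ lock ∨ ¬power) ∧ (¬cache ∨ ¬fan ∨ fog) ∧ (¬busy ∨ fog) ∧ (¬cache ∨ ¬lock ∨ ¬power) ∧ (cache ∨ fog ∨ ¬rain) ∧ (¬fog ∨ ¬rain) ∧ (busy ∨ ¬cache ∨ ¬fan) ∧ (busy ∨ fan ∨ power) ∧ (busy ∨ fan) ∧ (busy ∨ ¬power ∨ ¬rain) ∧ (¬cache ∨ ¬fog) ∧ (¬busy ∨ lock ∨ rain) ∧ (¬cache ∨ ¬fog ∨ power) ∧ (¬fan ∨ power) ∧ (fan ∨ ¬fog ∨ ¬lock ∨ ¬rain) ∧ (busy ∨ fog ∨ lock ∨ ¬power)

busy = True; cache = False; rain = False; lock = True; fog = True; power = True; fan = True

Set busy = True.
  then (¬busy ∨ fog) forces fog = True.
  then (¬fog ∨ ¬rain) forces rain = False.
  then (¬cache ∨ ¬fog) forces cache = False.
  then (¬busy ∨ lock ∨ rain) forces lock = True.
Set power = True.
Set fan = True.
All clauses satisfied.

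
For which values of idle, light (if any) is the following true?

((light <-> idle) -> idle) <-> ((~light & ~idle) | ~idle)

idle: False, light: True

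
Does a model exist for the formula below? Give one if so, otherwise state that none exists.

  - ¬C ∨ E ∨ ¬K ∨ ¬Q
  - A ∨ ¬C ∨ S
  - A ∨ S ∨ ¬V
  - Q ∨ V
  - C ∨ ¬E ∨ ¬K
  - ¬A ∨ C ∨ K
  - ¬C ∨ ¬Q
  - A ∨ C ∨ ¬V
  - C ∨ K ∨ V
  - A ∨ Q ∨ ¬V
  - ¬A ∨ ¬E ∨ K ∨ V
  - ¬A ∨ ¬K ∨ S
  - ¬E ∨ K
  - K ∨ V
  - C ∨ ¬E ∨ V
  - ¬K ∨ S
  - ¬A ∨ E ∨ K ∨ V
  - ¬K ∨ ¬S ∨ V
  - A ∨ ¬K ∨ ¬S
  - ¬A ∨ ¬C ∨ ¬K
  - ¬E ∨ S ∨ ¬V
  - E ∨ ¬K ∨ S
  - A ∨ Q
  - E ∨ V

Set C = True.
  then (¬C ∨ ¬Q) forces Q = False.
  then (A ∨ Q) forces A = True.
  then (Q ∨ V) forces V = True.
  then (¬A ∨ ¬C ∨ ¬K) forces K = False.
  then (¬E ∨ K) forces E = False.
Set S = False.
All clauses satisfied.

C = True; E = False; V = True; K = False; S = False; A = True; Q = False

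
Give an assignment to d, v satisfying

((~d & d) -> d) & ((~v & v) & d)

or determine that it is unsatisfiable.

Unsatisfiable — no assignment works.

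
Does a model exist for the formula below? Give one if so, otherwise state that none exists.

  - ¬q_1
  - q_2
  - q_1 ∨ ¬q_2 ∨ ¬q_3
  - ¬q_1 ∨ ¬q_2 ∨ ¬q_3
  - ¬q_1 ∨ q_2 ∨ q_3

Unit clause (¬q_1) forces q_1 = False.
Unit clause (q_2) forces q_2 = True.
In (q_1 ∨ ¬q_2 ∨ ¬q_3) only ¬q_3 is left, so q_3 = False.
Check each clause:
  (¬q_1): ¬q_1 holds.
  (q_2): q_2 holds.
  (q_1 ∨ ¬q_2 ∨ ¬q_3): ¬q_3 holds.
  (¬q_1 ∨ ¬q_2 ∨ ¬q_3): ¬q_1 holds.
  (¬q_1 ∨ q_2 ∨ q_3): ¬q_1 holds.
All clauses satisfied.

q_1 = False, q_2 = True, q_3 = False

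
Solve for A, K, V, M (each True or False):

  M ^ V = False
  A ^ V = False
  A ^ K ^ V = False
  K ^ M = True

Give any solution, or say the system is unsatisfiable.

A = True; K = False; V = True; M = True

M ^ V = T ^ T = False ✓
A ^ V = T ^ T = False ✓
A ^ K ^ V = T ^ F ^ T = False ✓
K ^ M = F ^ T = True ✓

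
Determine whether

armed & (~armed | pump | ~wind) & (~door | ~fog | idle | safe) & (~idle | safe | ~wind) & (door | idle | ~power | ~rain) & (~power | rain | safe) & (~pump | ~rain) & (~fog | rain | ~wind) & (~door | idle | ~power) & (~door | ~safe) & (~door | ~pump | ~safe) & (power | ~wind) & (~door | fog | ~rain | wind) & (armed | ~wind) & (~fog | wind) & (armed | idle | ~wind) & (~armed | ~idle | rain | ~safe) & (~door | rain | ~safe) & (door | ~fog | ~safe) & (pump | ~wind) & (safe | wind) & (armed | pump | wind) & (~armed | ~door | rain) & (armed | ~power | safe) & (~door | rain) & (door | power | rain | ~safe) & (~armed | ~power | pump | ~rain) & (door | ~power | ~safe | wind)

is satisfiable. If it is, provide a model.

safe=T, fog=F, door=F, wind=F, idle=F, rain=T, power=F, pump=F, armed=T

Unit clause (armed) forces armed = True.
Set safe = True.
  then (~door | ~safe) forces door = False.
  then (door | ~fog | ~safe) forces fog = False.
Set wind = False.
  then (door | ~power | ~safe | wind) forces power = False.
  then (door | power | rain | ~safe) forces rain = True.
  then (~pump | ~rain) forces pump = False.
Set idle = False.
All clauses satisfied.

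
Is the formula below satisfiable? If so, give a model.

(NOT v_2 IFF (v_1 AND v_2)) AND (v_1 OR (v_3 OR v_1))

v_1: False, v_2: True, v_3: True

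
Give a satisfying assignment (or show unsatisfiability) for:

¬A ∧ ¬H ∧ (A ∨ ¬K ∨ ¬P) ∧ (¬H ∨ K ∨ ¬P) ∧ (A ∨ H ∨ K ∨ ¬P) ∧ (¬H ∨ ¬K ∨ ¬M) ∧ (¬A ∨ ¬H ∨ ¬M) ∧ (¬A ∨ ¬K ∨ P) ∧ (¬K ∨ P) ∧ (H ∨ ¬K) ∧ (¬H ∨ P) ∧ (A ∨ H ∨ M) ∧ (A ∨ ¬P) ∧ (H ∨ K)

Case H = True:
  Clause (¬H) is falsified — contradiction.
Case H = False:
  (¬A) forces A = False.
  (H ∨ ¬K) forces K = False.
  Clause (H ∨ K) is falsified — contradiction.
Both cases fail, so the formula is unsatisfiable.

The formula is unsatisfiable.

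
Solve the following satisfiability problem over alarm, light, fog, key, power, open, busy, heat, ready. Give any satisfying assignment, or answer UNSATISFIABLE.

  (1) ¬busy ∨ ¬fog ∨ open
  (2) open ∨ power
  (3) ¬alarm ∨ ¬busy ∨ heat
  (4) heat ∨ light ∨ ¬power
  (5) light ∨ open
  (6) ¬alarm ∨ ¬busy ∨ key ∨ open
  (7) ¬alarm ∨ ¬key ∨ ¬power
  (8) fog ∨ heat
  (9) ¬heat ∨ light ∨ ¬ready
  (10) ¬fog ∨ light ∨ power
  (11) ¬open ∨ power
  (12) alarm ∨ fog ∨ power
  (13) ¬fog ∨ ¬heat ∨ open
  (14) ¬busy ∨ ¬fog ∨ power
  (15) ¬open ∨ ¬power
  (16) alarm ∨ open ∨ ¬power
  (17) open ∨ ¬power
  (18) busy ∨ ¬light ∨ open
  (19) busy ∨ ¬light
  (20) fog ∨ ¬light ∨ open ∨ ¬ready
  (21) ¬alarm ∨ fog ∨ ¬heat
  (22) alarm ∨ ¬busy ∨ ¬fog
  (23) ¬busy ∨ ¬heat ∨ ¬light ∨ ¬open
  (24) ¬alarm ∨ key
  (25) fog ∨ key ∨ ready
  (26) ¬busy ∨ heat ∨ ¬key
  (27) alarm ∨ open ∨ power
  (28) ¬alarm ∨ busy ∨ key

No satisfying assignment exists.

Case power = True:
  (¬open ∨ ¬power) forces open = False.
  Clause (open ∨ ¬power) is falsified — contradiction.
Case power = False:
  (open ∨ power) forces open = True.
  Clause (¬open ∨ power) is falsified — contradiction.
Both cases fail, so the formula is unsatisfiable.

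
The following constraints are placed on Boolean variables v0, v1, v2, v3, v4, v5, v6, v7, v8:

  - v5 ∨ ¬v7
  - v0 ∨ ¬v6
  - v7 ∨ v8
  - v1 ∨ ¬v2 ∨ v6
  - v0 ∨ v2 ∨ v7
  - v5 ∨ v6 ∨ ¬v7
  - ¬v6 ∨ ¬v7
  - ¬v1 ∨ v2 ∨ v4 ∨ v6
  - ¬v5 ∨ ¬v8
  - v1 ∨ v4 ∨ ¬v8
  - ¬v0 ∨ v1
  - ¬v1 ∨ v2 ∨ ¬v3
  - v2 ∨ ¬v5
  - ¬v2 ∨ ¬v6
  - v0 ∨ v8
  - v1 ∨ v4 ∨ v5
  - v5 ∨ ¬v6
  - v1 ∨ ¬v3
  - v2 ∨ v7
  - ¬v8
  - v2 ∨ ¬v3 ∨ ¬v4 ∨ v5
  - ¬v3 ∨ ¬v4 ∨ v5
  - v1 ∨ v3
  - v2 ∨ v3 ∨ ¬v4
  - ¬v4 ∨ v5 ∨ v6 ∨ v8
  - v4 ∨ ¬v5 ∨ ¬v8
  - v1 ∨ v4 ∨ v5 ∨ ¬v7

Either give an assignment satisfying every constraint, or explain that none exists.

Unit clause (¬v8) forces v8 = False.
In (v7 ∨ v8) only v7 is left, so v7 = True.
In (¬v6 ∨ ¬v7) only ¬v6 is left, so v6 = False.
In (v0 ∨ v8) only v0 is left, so v0 = True.
In (v5 ∨ ¬v7) only v5 is left, so v5 = True.
In (¬v0 ∨ v1) only v1 is left, so v1 = True.
In (v2 ∨ ¬v5) only v2 is left, so v2 = True.
Set v3 = False.
Set v4 = True.
All clauses satisfied.

v0 = True; v1 = True; v2 = True; v3 = False; v4 = True; v5 = True; v6 = False; v7 = True; v8 = False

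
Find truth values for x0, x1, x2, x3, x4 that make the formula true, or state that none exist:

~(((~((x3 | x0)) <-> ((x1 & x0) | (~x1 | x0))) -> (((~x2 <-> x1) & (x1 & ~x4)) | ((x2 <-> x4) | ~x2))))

x0 = False, x1 = True, x2 = True, x3 = True, x4 = False

  ~(((~((x3 | x0)) <-> ((x1 & x0) | (~x1 | x0))) -> (((~x2 <-> x1) & (x1 & ~x4)) | ((x2 <-> x4) | ~x2)))) = True
    (~((x3 | x0)) <-> ((x1 & x0) | (~x1 | x0))) -> (((~x2 <-> x1) & (x1 & ~x4)) | ((x2 <-> x4) | ~x2)) = False
      ~((x3 | x0)) <-> ((x1 & x0) | (~x1 | x0)) = True
        ~((x3 | x0)) = False
          x3 | x0 = True
        (x1 & x0) | (~x1 | x0) = False
          x1 & x0 = False
          ~x1 | x0 = False
            ~x1 = False
      ((~x2 <-> x1) & (x1 & ~x4)) | ((x2 <-> x4) | ~x2) = False
        (~x2 <-> x1) & (x1 & ~x4) = False
          ~x2 <-> x1 = False
            ~x2 = False
          x1 & ~x4 = True
            ~x4 = True
        (x2 <-> x4) | ~x2 = False
          x2 <-> x4 = False
          ~x2 = False
The formula evaluates to True.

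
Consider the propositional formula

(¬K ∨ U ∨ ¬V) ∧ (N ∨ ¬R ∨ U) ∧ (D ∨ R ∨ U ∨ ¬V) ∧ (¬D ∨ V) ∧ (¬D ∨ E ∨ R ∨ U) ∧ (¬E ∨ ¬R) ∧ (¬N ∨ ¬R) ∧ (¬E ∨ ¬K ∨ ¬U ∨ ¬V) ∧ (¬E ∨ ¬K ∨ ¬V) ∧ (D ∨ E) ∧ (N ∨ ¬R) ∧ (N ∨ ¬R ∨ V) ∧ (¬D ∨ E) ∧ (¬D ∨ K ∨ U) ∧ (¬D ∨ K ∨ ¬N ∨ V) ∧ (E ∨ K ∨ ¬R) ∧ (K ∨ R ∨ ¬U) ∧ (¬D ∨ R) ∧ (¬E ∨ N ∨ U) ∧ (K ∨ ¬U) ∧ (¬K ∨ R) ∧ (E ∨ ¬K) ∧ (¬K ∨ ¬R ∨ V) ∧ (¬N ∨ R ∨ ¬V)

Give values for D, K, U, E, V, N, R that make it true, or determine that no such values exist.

Try D = True:
  (¬D ∨ V) forces V = True.
  (¬D ∨ E) forces E = True.
  (¬E ∨ ¬R) forces R = False.
  clause (¬D ∨ R) is falsified — backtrack.
So D = False.
  then (D ∨ E) forces E = True.
  then (¬E ∨ ¬R) forces R = False.
  then (¬K ∨ R) forces K = False.
  then (K ∨ R ∨ ¬U) forces U = False.
  then (¬E ∨ N ∨ U) forces N = True.
  then (¬N ∨ R ∨ ¬V) forces V = False.
All clauses satisfied.

D: False, K: False, U: False, E: True, V: False, N: True, R: False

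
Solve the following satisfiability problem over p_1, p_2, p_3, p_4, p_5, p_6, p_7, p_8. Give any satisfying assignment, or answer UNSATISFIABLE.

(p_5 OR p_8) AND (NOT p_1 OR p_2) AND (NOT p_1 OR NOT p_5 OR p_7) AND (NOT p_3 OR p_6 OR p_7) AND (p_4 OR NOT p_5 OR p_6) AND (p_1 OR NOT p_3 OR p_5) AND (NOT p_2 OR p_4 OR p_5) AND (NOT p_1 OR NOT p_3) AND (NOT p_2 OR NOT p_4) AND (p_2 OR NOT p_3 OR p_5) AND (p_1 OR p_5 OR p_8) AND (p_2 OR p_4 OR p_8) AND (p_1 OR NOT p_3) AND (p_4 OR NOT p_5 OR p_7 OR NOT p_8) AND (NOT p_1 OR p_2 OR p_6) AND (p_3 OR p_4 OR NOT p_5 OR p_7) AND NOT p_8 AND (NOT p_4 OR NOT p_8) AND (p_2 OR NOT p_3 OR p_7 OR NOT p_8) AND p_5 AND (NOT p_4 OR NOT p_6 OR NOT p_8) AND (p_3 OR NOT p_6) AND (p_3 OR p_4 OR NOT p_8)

Unit clause (NOT p_8) forces p_8 = False.
Unit clause (p_5) forces p_5 = True.
Set p_1 = False.
  then (p_1 OR NOT p_3) forces p_3 = False.
  then (p_3 OR NOT p_6) forces p_6 = False.
  then (p_4 OR NOT p_5 OR p_6) forces p_4 = True.
  then (NOT p_2 OR NOT p_4) forces p_2 = False.
Set p_7 = False.
All clauses satisfied.

p_1: False, p_2: False, p_3: False, p_4: True, p_5: True, p_6: False, p_7: False, p_8: False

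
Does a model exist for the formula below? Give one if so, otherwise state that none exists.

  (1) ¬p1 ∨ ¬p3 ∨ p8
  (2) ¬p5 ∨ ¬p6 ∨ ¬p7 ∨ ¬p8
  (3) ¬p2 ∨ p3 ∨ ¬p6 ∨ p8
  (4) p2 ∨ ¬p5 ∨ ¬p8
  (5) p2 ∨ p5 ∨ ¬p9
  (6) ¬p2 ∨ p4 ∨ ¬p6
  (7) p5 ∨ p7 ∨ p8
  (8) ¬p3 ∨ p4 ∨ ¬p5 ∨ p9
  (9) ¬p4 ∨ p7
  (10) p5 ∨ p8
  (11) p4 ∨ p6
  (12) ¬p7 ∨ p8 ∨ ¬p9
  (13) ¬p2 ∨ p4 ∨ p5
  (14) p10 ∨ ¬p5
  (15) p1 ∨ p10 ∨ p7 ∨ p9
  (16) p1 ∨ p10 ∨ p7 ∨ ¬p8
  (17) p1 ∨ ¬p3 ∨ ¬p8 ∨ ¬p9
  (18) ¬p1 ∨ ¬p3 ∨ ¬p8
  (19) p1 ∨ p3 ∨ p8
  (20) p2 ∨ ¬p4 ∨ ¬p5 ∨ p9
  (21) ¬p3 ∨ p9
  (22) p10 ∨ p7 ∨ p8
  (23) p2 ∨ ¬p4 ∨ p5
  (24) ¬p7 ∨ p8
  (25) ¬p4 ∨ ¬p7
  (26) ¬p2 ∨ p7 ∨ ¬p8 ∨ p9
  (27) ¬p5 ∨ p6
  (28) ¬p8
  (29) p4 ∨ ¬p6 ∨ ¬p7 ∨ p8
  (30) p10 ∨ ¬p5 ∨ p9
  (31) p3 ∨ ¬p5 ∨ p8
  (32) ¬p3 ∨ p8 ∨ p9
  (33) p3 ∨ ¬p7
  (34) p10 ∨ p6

p1=F; p2=F; p3=T; p4=F; p5=T; p6=T; p7=F; p8=F; p9=T; p10=T

Unit clause (¬p8) forces p8 = False.
In (p5 ∨ p8) only p5 is left, so p5 = True.
In (p10 ∨ ¬p5) only p10 is left, so p10 = True.
In (¬p7 ∨ p8) only ¬p7 is left, so p7 = False.
In (¬p5 ∨ p6) only p6 is left, so p6 = True.
In (p3 ∨ ¬p5 ∨ p8) only p3 is left, so p3 = True.
In (¬p3 ∨ p8 ∨ p9) only p9 is left, so p9 = True.
In (¬p1 ∨ ¬p3 ∨ p8) only ¬p1 is left, so p1 = False.
In (¬p4 ∨ p7) only ¬p4 is left, so p4 = False.
In (¬p2 ∨ p4 ∨ ¬p6) only ¬p2 is left, so p2 = False.
All clauses satisfied.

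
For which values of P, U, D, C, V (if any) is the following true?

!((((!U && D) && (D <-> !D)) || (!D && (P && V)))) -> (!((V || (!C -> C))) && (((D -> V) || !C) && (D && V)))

P = True, U = True, D = False, C = False, V = True

  !((((!U && D) && (D <-> !D)) || (!D && (P && V)))) -> (!((V || (!C -> C))) && (((D -> V) || !C) && (D && V))) = True
    !((((!U && D) && (D <-> !D)) || (!D && (P && V)))) = False
      ((!U && D) && (D <-> !D)) || (!D && (P && V)) = True
        (!U && D) && (D <-> !D) = False
          !U && D = False
            !U = False
          D <-> !D = False
            !D = True
        !D && (P && V) = True
          !D = True
          P && V = True
    !((V || (!C -> C))) && (((D -> V) || !C) && (D && V)) = False
      !((V || (!C -> C))) = False
        V || (!C -> C) = True
          !C -> C = False
            !C = True
      ((D -> V) || !C) && (D && V) = False
        (D -> V) || !C = True
          D -> V = True
          !C = True
        D && V = False
The formula evaluates to True.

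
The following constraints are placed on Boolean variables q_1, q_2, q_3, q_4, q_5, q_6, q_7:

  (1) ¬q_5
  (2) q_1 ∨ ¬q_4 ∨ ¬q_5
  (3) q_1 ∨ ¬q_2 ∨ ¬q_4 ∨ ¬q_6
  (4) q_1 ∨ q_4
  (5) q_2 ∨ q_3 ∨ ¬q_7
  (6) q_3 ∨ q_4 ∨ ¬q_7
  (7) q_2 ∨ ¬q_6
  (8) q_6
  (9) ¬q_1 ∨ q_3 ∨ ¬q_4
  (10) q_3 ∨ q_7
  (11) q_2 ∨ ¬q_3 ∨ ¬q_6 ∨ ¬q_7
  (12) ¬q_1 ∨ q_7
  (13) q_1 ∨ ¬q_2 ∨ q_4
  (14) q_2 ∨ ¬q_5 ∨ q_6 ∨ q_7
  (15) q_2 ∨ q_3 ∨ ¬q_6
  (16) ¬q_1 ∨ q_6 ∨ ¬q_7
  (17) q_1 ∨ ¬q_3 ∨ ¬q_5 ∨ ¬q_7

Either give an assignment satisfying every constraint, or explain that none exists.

q_1 = True, q_2 = True, q_3 = True, q_4 = False, q_5 = False, q_6 = True, q_7 = True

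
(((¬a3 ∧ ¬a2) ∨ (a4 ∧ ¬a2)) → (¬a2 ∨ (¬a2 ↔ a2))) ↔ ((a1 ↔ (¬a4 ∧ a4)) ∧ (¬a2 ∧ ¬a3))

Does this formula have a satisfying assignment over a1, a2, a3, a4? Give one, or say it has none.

a1: False, a2: False, a3: False, a4: True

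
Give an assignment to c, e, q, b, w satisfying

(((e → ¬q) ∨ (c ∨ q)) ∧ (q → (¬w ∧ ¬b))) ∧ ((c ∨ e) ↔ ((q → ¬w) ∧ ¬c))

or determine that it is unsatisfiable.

c = False, e = True, q = False, b = False, w = True

  ((e → ¬q) ∨ (c ∨ q)) ∧ (q → (¬w ∧ ¬b)) = True
    (e → ¬q) ∨ (c ∨ q) = True
      e → ¬q = True
        ¬q = True
      c ∨ q = False
    q → (¬w ∧ ¬b) = True
      ¬w ∧ ¬b = False
        ¬w = False
        ¬b = True
  (c ∨ e) ↔ ((q → ¬w) ∧ ¬c) = True
    c ∨ e = True
    (q → ¬w) ∧ ¬c = True
      q → ¬w = True
        ¬w = False
      ¬c = True
Both conjuncts True, so the formula holds.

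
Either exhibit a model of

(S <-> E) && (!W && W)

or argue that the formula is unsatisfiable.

Case W = True: the conjunct !W is False.
Case W = False: the conjunct W is False.
Both cases fail — unsatisfiable.

No satisfying assignment exists.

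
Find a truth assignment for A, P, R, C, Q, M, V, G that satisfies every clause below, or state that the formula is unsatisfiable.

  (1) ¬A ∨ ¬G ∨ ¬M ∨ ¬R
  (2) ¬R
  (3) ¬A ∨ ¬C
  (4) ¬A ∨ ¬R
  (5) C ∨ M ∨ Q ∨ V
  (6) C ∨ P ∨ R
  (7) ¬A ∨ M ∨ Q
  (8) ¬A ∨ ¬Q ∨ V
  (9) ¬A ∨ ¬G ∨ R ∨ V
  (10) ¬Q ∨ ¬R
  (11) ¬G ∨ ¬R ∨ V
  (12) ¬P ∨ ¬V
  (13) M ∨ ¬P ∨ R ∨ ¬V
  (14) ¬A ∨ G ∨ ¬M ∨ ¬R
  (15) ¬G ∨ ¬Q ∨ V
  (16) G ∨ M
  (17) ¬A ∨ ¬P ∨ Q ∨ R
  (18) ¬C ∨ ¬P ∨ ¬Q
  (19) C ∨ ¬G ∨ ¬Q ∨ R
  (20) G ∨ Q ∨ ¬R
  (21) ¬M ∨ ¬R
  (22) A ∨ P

A: False; P: True; R: False; C: False; Q: False; M: True; V: False; G: False

Unit clause (¬R) forces R = False.
Try A = True:
  (¬A ∨ ¬C) forces C = False.
  (C ∨ P ∨ R) forces P = True.
  (¬P ∨ ¬V) forces V = False.
  (¬A ∨ ¬Q ∨ V) forces Q = False.
  clause (¬A ∨ ¬P ∨ Q ∨ R) is falsified — backtrack.
So A = False.
  then (A ∨ P) forces P = True.
  then (¬P ∨ ¬V) forces V = False.
Set C = False.
Set Q = False.
  then (C ∨ M ∨ Q ∨ V) forces M = True.
Set G = False.
All clauses satisfied.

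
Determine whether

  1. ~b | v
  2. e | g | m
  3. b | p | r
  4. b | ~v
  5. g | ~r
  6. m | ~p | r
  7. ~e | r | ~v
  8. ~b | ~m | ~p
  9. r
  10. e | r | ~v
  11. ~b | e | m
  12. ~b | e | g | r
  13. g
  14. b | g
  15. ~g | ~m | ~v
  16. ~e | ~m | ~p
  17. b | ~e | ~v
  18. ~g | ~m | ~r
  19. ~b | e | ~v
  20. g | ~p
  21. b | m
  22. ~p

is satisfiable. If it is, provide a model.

r: True, v: True, e: True, p: False, m: False, b: True, g: True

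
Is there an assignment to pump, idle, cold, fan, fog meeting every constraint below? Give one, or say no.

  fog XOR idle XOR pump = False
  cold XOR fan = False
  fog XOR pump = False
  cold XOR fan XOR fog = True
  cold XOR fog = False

pump = True, idle = False, cold = True, fan = True, fog = True

fog XOR idle XOR pump = T XOR F XOR T = False ✓
cold XOR fan = T XOR T = False ✓
fog XOR pump = T XOR T = False ✓
cold XOR fan XOR fog = T XOR T XOR T = True ✓
cold XOR fog = T XOR T = False ✓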